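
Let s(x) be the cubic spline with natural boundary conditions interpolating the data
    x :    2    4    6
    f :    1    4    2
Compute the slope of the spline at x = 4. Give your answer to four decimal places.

Write m_i for s''(x_i). With h_i = 2, 2 and divided differences Δ_i = 3/2, -1, the continuity of s' gives the tridiagonal system
  2·m_0 + 8·m_1 + 2·m_2 = 6(Δ_1 - Δ_0) = -15
Natural end conditions: m_0 = m_2 = 0.
Forward elimination and back-substitution give m_0 = 0, m_1 = -15/8, m_2 = 0.
On [4, 6], s'(x) = b_1 + 2c_1·(x - 4) + 3d_1·(x - 4)² with b_1 = Δ_1 - h_1(2m_1 + m_2)/6 = 1/4, c_1 = m_1/2 = -15/16, d_1 = (m_2 - m_1)/(6h_1) = 5/32. So s'(4) = 1/4.

0.2500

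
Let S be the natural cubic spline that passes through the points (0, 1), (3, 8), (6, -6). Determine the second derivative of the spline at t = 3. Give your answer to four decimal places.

-3.5000

Write σ_i for S''(x_i). With h_i = 3, 3 and divided differences Δ_i = 7/3, -14/3, the continuity of S' gives the tridiagonal system
  3·σ_0 + 12·σ_1 + 3·σ_2 = 6(Δ_1 - Δ_0) = -42
Natural end conditions: σ_0 = σ_2 = 0.
Solving the tridiagonal system: σ_0 = 0, σ_1 = -7/2, σ_2 = 0.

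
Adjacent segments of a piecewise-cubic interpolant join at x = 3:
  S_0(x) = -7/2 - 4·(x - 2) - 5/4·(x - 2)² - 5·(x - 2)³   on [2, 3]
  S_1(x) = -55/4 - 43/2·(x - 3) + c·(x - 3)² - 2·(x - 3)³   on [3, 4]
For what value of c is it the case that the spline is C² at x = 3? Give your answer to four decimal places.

-16.2500

S_0''(x) = -5/2 - 30·(x - 2), so S_0''(3) = -65/2. On the right, S_1''(3) = 2c, so c = -65/4.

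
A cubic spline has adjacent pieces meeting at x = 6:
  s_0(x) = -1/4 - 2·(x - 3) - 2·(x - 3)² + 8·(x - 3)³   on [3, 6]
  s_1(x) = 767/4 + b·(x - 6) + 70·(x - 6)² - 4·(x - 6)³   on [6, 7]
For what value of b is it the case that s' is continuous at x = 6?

s_0'(x) = -2 - 4·(x - 3) + 24·(x - 3)², so s_0'(6) = 202. On the right, s_1'(6) = b, so b = 202.

202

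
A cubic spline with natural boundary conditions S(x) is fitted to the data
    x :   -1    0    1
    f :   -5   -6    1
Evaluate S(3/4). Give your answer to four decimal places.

Let M_i = S''(x_i). Step sizes h_i = 1, 1; slopes of the chords Δ_i = (y_(i+1) - y_i)/h_i = -1, 7.
  1·M_0 + 4·M_1 + 1·M_2 = 6(Δ_1 - Δ_0) = 48
Natural end conditions: M_0 = M_2 = 0.
Forward elimination and back-substitution give M_0 = 0, M_1 = 12, M_2 = 0.
On [0, 1], S(x) = -6 + 3·x + 6·x² - 2·x³.
With x = 3/4: S(3/4) = -39/32.

-1.2188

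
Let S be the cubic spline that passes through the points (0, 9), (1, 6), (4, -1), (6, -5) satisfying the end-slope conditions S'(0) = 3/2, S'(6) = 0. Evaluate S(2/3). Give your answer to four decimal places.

7.5594

With m_i denoting the second derivative at x_i, h_i = 1, 3, 2, and Δ_i = (y_(i+1) − y_i)/h_i = -3, -7/3, -2:
  1·m_0 + 8·m_1 + 3·m_2 = 6(Δ_1 - Δ_0) = 4
  3·m_1 + 10·m_2 + 2·m_3 = 6(Δ_2 - Δ_1) = 2
Clamped end conditions give two more equations: 2h_0·m_0 + h_0·m_1 = 6(Δ_0 - S'(0)) = -27 and h_2·m_2 + 2h_2·m_3 = 6(S'(6) - Δ_2) = 12.
Solving the tridiagonal system: m_0 = -583/39, m_1 = 113/39, m_2 = -55/39, m_3 = 289/78.
On [0, 1], S(x) = 9 + 3/2·x - 583/78·x² + 116/39·x³.
With x = 2/3: S(2/3) = 7960/1053.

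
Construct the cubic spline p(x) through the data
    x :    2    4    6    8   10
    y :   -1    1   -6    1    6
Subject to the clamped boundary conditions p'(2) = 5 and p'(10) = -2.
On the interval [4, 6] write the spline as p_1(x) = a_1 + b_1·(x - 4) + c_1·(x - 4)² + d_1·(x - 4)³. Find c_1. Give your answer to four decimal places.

With M_i denoting the second derivative at x_i, h_i = 2, 2, 2, 2, and Δ_i = (y_(i+1) − y_i)/h_i = 1, -7/2, 7/2, 5/2:
  2·M_0 + 8·M_1 + 2·M_2 = 6(Δ_1 - Δ_0) = -27
  2·M_1 + 8·M_2 + 2·M_3 = 6(Δ_2 - Δ_1) = 42
  2·M_2 + 8·M_3 + 2·M_4 = 6(Δ_3 - Δ_2) = -6
Clamped end conditions give two more equations: 2h_0·M_0 + h_0·M_1 = 6(Δ_0 - p'(2)) = -24 and h_3·M_3 + 2h_3·M_4 = 6(p'(10) - Δ_3) = -27.
Forward elimination and back-substitution give M_0 = -449/112, M_1 = -223/56, M_2 = 103/16, M_3 = -43/56, M_4 = -713/112.
On [4, 6], with p_1(x) = a_1 + b_1·(x - 4) + c_1·(x - 4)² + d_1·(x - 4)³: c_1 = M_1/2 = -223/112, d_1 = (M_2 - M_1)/(6h_1) = 389/448, b_1 = Δ_1 - h_1(2M_1 + M_2)/6 = -335/112.

-1.9911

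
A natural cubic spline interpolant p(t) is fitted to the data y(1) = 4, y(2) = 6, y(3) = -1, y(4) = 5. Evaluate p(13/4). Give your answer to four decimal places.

Put M_i = p'' at the i-th knot. Here h = (1, 1, 1) and Δ = (2, -7, 6), so the interior equations h_(i-1)·M_(i-1) + 2(h_(i-1)+h_i)·M_i + h_i·M_(i+1) = 6(Δ_i − Δ_(i-1)) read
  1·M_0 + 4·M_1 + 1·M_2 = 6(Δ_1 - Δ_0) = -54
  1·M_1 + 4·M_2 + 1·M_3 = 6(Δ_2 - Δ_1) = 78
Natural end conditions: M_0 = M_3 = 0.
Forward elimination and back-substitution give M_0 = 0, M_1 = -98/5, M_2 = 122/5, M_3 = 0.
On [3, 4], p(t) = -1 - 32/15·(t - 3) + 61/5·(t - 3)² - 61/15·(t - 3)³.
With (t - 3) = 1/4: p(13/4) = -267/320.

-0.8344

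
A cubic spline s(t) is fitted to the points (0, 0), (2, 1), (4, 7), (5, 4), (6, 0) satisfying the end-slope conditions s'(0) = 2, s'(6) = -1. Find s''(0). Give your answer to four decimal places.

-4.6786

Put M_i = s'' at the i-th knot. Here h = (2, 2, 1, 1) and Δ = (1/2, 3, -3, -4), so the interior equations h_(i-1)·M_(i-1) + 2(h_(i-1)+h_i)·M_i + h_i·M_(i+1) = 6(Δ_i − Δ_(i-1)) read
  2·M_0 + 8·M_1 + 2·M_2 = 6(Δ_1 - Δ_0) = 15
  2·M_1 + 6·M_2 + 1·M_3 = 6(Δ_2 - Δ_1) = -36
  1·M_2 + 4·M_3 + 1·M_4 = 6(Δ_3 - Δ_2) = -6
Clamped end conditions give two more equations: 2h_0·M_0 + h_0·M_1 = 6(Δ_0 - s'(0)) = -9 and h_3·M_3 + 2h_3·M_4 = 6(s'(6) - Δ_3) = 18.
Forward elimination and back-substitution give M_0 = -131/28, M_1 = 34/7, M_2 = -29/4, M_3 = -31/14, M_4 = 283/28.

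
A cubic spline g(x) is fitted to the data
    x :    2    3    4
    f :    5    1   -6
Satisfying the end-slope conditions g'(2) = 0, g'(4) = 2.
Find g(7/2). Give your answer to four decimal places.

Write σ_i for g''(x_i). With h_i = 1, 1 and divided differences Δ_i = -4, -7, the continuity of g' gives the tridiagonal system
  1·σ_0 + 4·σ_1 + 1·σ_2 = 6(Δ_1 - Δ_0) = -18
Clamped end conditions give two more equations: 2h_0·σ_0 + h_0·σ_1 = 6(Δ_0 - g'(2)) = -24 and h_1·σ_1 + 2h_1·σ_2 = 6(g'(4) - Δ_1) = 54.
Hence σ_0 = -13/2, σ_1 = -11, σ_2 = 65/2.
On [3, 4], g(x) = 1 - 35/4·(x - 3) - 11/2·(x - 3)² + 29/4·(x - 3)³.
With (x - 3) = 1/2: g(7/2) = -123/32.

-3.8438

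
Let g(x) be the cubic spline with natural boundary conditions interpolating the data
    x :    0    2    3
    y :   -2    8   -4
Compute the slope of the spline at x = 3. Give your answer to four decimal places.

Let M_i = g''(x_i). Step sizes h_i = 2, 1; slopes of the chords Δ_i = (y_(i+1) - y_i)/h_i = 5, -12.
  2·M_0 + 6·M_1 + 1·M_2 = 6(Δ_1 - Δ_0) = -102
Natural end conditions: M_0 = M_2 = 0.
Forward elimination and back-substitution give M_0 = 0, M_1 = -17, M_2 = 0.
On [2, 3], g'(x) = b_1 + 2c_1·(x - 2) + 3d_1·(x - 2)² with b_1 = Δ_1 - h_1(2M_1 + M_2)/6 = -19/3, c_1 = M_1/2 = -17/2, d_1 = (M_2 - M_1)/(6h_1) = 17/6. So g'(3) = -89/6.

-14.8333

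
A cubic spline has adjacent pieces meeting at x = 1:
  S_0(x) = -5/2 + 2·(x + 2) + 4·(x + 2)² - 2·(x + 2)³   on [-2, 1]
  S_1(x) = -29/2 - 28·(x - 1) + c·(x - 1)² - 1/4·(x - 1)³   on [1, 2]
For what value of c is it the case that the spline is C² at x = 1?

-14

S_0''(x) = 8 - 12·(x + 2), so S_0''(1) = -28. On the right, S_1''(1) = 2c, so c = -14.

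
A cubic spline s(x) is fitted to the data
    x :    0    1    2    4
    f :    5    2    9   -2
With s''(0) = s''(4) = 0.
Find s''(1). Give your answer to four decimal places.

Put M_i = s'' at the i-th knot. Here h = (1, 1, 2) and Δ = (-3, 7, -11/2), so the interior equations h_(i-1)·M_(i-1) + 2(h_(i-1)+h_i)·M_i + h_i·M_(i+1) = 6(Δ_i − Δ_(i-1)) read
  1·M_0 + 4·M_1 + 1·M_2 = 6(Δ_1 - Δ_0) = 60
  1·M_1 + 6·M_2 + 2·M_3 = 6(Δ_2 - Δ_1) = -75
Natural end conditions: M_0 = M_3 = 0.
Forward elimination and back-substitution give M_0 = 0, M_1 = 435/23, M_2 = -360/23, M_3 = 0.

18.9130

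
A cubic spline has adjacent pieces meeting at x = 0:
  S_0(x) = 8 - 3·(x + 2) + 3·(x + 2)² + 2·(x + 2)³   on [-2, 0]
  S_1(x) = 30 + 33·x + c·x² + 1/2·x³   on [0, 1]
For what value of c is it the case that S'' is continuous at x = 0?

S_0''(x) = 6 + 12·(x + 2), so S_0''(0) = 30. On the right, S_1''(0) = 2c, so c = 15.

15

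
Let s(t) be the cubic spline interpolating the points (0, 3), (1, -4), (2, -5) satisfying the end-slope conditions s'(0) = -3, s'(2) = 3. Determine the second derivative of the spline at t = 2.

6

Let σ_i = s''(x_i). Step sizes h_i = 1, 1; slopes of the chords Δ_i = (y_(i+1) - y_i)/h_i = -7, -1.
  1·σ_0 + 4·σ_1 + 1·σ_2 = 6(Δ_1 - Δ_0) = 36
Clamped end conditions give two more equations: 2h_0·σ_0 + h_0·σ_1 = 6(Δ_0 - s'(0)) = -24 and h_1·σ_1 + 2h_1·σ_2 = 6(s'(2) - Δ_1) = 24.
Solving: σ_0 = -18, σ_1 = 12, σ_2 = 6.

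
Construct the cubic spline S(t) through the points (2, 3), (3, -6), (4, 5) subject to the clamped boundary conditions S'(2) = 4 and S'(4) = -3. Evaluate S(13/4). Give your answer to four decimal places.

-3.9648

Let M_i = S''(x_i). Step sizes h_i = 1, 1; slopes of the chords Δ_i = (y_(i+1) - y_i)/h_i = -9, 11.
  1·M_0 + 4·M_1 + 1·M_2 = 6(Δ_1 - Δ_0) = 120
Clamped end conditions give two more equations: 2h_0·M_0 + h_0·M_1 = 6(Δ_0 - S'(2)) = -78 and h_1·M_1 + 2h_1·M_2 = 6(S'(4) - Δ_1) = -84.
Hence M_0 = -145/2, M_1 = 67, M_2 = -151/2.
On [3, 4], S(t) = -6 + 5/4·(t - 3) + 67/2·(t - 3)² - 95/4·(t - 3)³.
With (t - 3) = 1/4: S(13/4) = -1015/256.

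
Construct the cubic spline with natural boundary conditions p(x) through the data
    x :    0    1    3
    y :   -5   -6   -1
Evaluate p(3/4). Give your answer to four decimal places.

Write σ_i for p''(x_i). With h_i = 1, 2 and divided differences Δ_i = -1, 5/2, the continuity of p' gives the tridiagonal system
  1·σ_0 + 6·σ_1 + 2·σ_2 = 6(Δ_1 - Δ_0) = 21
Natural end conditions: σ_0 = σ_2 = 0.
Solving the tridiagonal system: σ_0 = 0, σ_1 = 7/2, σ_2 = 0.
On [0, 1], p(x) = -5 - 19/12·x + 0·x² + 7/12·x³.
With x = 3/4: p(3/4) = -1521/256.

-5.9414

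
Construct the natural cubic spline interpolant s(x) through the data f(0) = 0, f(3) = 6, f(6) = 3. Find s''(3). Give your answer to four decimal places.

Put σ_i = s'' at the i-th knot. Here h = (3, 3) and Δ = (2, -1), so the interior equations h_(i-1)·σ_(i-1) + 2(h_(i-1)+h_i)·σ_i + h_i·σ_(i+1) = 6(Δ_i − Δ_(i-1)) read
  3·σ_0 + 12·σ_1 + 3·σ_2 = 6(Δ_1 - Δ_0) = -18
Natural end conditions: σ_0 = σ_2 = 0.
Solving: σ_0 = 0, σ_1 = -3/2, σ_2 = 0.

-1.5000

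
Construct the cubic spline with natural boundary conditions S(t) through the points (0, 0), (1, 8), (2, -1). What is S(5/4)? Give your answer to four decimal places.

Put m_i = S'' at the i-th knot. Here h = (1, 1) and Δ = (8, -9), so the interior equations h_(i-1)·m_(i-1) + 2(h_(i-1)+h_i)·m_i + h_i·m_(i+1) = 6(Δ_i − Δ_(i-1)) read
  1·m_0 + 4·m_1 + 1·m_2 = 6(Δ_1 - Δ_0) = -102
Natural end conditions: m_0 = m_2 = 0.
Solving: m_0 = 0, m_1 = -51/2, m_2 = 0.
On [1, 2], S(t) = 8 - 1/2·(t - 1) - 51/4·(t - 1)² + 17/4·(t - 1)³.
With (t - 1) = 1/4: S(5/4) = 1829/256.

7.1445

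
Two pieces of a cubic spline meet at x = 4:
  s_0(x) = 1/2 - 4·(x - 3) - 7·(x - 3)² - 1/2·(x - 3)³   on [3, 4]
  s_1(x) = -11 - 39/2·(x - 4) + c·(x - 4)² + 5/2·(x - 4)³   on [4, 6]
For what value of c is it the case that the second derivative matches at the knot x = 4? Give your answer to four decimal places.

s_0''(x) = -14 - 3·(x - 3), so s_0''(4) = -17. On the right, s_1''(4) = 2c, so c = -17/2.

-8.5000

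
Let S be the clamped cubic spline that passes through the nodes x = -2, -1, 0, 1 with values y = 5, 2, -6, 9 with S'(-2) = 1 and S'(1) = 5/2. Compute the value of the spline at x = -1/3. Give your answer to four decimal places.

-5.7556

Let M_i = S''(x_i). Step sizes h_i = 1, 1, 1; slopes of the chords Δ_i = (y_(i+1) - y_i)/h_i = -3, -8, 15.
  1·M_0 + 4·M_1 + 1·M_2 = 6(Δ_1 - Δ_0) = -30
  1·M_1 + 4·M_2 + 1·M_3 = 6(Δ_2 - Δ_1) = 138
Clamped end conditions give two more equations: 2h_0·M_0 + h_0·M_1 = 6(Δ_0 - S'(-2)) = -24 and h_2·M_2 + 2h_2·M_3 = 6(S'(1) - Δ_2) = -75.
Forward elimination and back-substitution give M_0 = -7/5, M_1 = -106/5, M_2 = 281/5, M_3 = -328/5.
On [-1, 0], S(x) = 2 - 103/10·(x + 1) - 53/5·(x + 1)² + 129/10·(x + 1)³.
With (x + 1) = 2/3: S(-1/3) = -259/45.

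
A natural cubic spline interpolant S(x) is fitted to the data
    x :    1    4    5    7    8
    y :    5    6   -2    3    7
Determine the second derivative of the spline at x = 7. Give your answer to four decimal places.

-2.7400

Write M_i for S''(x_i). With h_i = 3, 1, 2, 1 and divided differences Δ_i = 1/3, -8, 5/2, 4, the continuity of S' gives the tridiagonal system
  3·M_0 + 8·M_1 + 1·M_2 = 6(Δ_1 - Δ_0) = -50
  1·M_1 + 6·M_2 + 2·M_3 = 6(Δ_2 - Δ_1) = 63
  2·M_2 + 6·M_3 + 1·M_4 = 6(Δ_3 - Δ_2) = 9
Natural end conditions: M_0 = M_4 = 0.
Solving the tridiagonal system: M_0 = 0, M_1 = -196/25, M_2 = 318/25, M_3 = -137/50, M_4 = 0.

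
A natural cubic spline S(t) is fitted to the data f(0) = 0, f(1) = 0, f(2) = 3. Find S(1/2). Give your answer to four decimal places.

Put σ_i = S'' at the i-th knot. Here h = (1, 1) and Δ = (0, 3), so the interior equations h_(i-1)·σ_(i-1) + 2(h_(i-1)+h_i)·σ_i + h_i·σ_(i+1) = 6(Δ_i − Δ_(i-1)) read
  1·σ_0 + 4·σ_1 + 1·σ_2 = 6(Δ_1 - Δ_0) = 18
Natural end conditions: σ_0 = σ_2 = 0.
Solving the tridiagonal system: σ_0 = 0, σ_1 = 9/2, σ_2 = 0.
On [0, 1], S(t) = 0 - 3/4·t + 0·t² + 3/4·t³.
With t = 1/2: S(1/2) = -9/32.

-0.2813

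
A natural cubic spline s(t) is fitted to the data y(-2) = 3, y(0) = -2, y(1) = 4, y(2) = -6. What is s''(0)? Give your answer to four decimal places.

13.0435

With M_i denoting the second derivative at x_i, h_i = 2, 1, 1, and Δ_i = (y_(i+1) − y_i)/h_i = -5/2, 6, -10:
  2·M_0 + 6·M_1 + 1·M_2 = 6(Δ_1 - Δ_0) = 51
  1·M_1 + 4·M_2 + 1·M_3 = 6(Δ_2 - Δ_1) = -96
Natural end conditions: M_0 = M_3 = 0.
Forward elimination and back-substitution give M_0 = 0, M_1 = 300/23, M_2 = -627/23, M_3 = 0.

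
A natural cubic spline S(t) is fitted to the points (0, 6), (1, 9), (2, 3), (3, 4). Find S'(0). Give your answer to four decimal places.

Put m_i = S'' at the i-th knot. Here h = (1, 1, 1) and Δ = (3, -6, 1), so the interior equations h_(i-1)·m_(i-1) + 2(h_(i-1)+h_i)·m_i + h_i·m_(i+1) = 6(Δ_i − Δ_(i-1)) read
  1·m_0 + 4·m_1 + 1·m_2 = 6(Δ_1 - Δ_0) = -54
  1·m_1 + 4·m_2 + 1·m_3 = 6(Δ_2 - Δ_1) = 42
Natural end conditions: m_0 = m_3 = 0.
Hence m_0 = 0, m_1 = -86/5, m_2 = 74/5, m_3 = 0.
On [0, 1], S'(t) = b_0 + 2c_0·t + 3d_0·t² with b_0 = Δ_0 - h_0(2m_0 + m_1)/6 = 88/15, c_0 = m_0/2 = 0, d_0 = (m_1 - m_0)/(6h_0) = -43/15. So S'(0) = 88/15.

5.8667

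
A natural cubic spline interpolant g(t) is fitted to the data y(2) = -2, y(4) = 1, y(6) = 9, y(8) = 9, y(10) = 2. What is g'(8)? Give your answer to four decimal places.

-2.2857

With m_i denoting the second derivative at x_i, h_i = 2, 2, 2, 2, and Δ_i = (y_(i+1) − y_i)/h_i = 3/2, 4, 0, -7/2:
  2·m_0 + 8·m_1 + 2·m_2 = 6(Δ_1 - Δ_0) = 15
  2·m_1 + 8·m_2 + 2·m_3 = 6(Δ_2 - Δ_1) = -24
  2·m_2 + 8·m_3 + 2·m_4 = 6(Δ_3 - Δ_2) = -21
Natural end conditions: m_0 = m_4 = 0.
Solving the tridiagonal system: m_0 = 0, m_1 = 75/28, m_2 = -45/14, m_3 = -51/28, m_4 = 0.
On [8, 10], g'(t) = b_3 + 2c_3·(t - 8) + 3d_3·(t - 8)² with b_3 = Δ_3 - h_3(2m_3 + m_4)/6 = -16/7, c_3 = m_3/2 = -51/56, d_3 = (m_4 - m_3)/(6h_3) = 17/112. So g'(8) = -16/7.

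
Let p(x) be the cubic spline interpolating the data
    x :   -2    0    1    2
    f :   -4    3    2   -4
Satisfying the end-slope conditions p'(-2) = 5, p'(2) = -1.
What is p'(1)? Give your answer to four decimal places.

-5.4318

Write M_i for p''(x_i). With h_i = 2, 1, 1 and divided differences Δ_i = 7/2, -1, -6, the continuity of p' gives the tridiagonal system
  2·M_0 + 6·M_1 + 1·M_2 = 6(Δ_1 - Δ_0) = -27
  1·M_1 + 4·M_2 + 1·M_3 = 6(Δ_2 - Δ_1) = -30
Clamped end conditions give two more equations: 2h_0·M_0 + h_0·M_1 = 6(Δ_0 - p'(-2)) = -9 and h_2·M_2 + 2h_2·M_3 = 6(p'(2) - Δ_2) = 30.
Forward elimination and back-substitution give M_0 = -27/22, M_1 = -45/22, M_2 = -135/11, M_3 = 465/22.
On [1, 2], p'(x) = b_2 + 2c_2·(x - 1) + 3d_2·(x - 1)² with b_2 = Δ_2 - h_2(2M_2 + M_3)/6 = -239/44, c_2 = M_2/2 = -135/22, d_2 = (M_3 - M_2)/(6h_2) = 245/44. So p'(1) = -239/44.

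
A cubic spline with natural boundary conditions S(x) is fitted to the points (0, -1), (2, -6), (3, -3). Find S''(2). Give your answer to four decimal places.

5.5000

Write M_i for S''(x_i). With h_i = 2, 1 and divided differences Δ_i = -5/2, 3, the continuity of S' gives the tridiagonal system
  2·M_0 + 6·M_1 + 1·M_2 = 6(Δ_1 - Δ_0) = 33
Natural end conditions: M_0 = M_2 = 0.
Solving: M_0 = 0, M_1 = 11/2, M_2 = 0.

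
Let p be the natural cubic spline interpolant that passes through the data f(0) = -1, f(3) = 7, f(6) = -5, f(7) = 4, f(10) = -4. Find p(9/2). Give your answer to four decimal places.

-2.8536

Put m_i = p'' at the i-th knot. Here h = (3, 3, 1, 3) and Δ = (8/3, -4, 9, -8/3), so the interior equations h_(i-1)·m_(i-1) + 2(h_(i-1)+h_i)·m_i + h_i·m_(i+1) = 6(Δ_i − Δ_(i-1)) read
  3·m_0 + 12·m_1 + 3·m_2 = 6(Δ_1 - Δ_0) = -40
  3·m_1 + 8·m_2 + 1·m_3 = 6(Δ_2 - Δ_1) = 78
  1·m_2 + 8·m_3 + 3·m_4 = 6(Δ_3 - Δ_2) = -70
Natural end conditions: m_0 = m_4 = 0.
Solving: m_0 = 0, m_1 = -767/114, m_2 = 258/19, m_3 = -397/38, m_4 = 0.
On [3, 6], p(x) = 7 - 463/114·(x - 3) - 767/228·(x - 3)² + 2315/2052·(x - 3)³.
With (x - 3) = 3/2: p(9/2) = -1735/608.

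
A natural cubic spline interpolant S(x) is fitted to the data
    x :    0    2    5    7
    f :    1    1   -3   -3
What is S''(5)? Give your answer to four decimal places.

Write M_i for S''(x_i). With h_i = 2, 3, 2 and divided differences Δ_i = 0, -4/3, 0, the continuity of S' gives the tridiagonal system
  2·M_0 + 10·M_1 + 3·M_2 = 6(Δ_1 - Δ_0) = -8
  3·M_1 + 10·M_2 + 2·M_3 = 6(Δ_2 - Δ_1) = 8
Natural end conditions: M_0 = M_3 = 0.
Hence M_0 = 0, M_1 = -8/7, M_2 = 8/7, M_3 = 0.

1.1429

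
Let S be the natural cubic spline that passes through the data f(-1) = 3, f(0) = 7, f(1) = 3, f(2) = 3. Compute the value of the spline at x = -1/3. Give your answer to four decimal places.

Put M_i = S'' at the i-th knot. Here h = (1, 1, 1) and Δ = (4, -4, 0), so the interior equations h_(i-1)·M_(i-1) + 2(h_(i-1)+h_i)·M_i + h_i·M_(i+1) = 6(Δ_i − Δ_(i-1)) read
  1·M_0 + 4·M_1 + 1·M_2 = 6(Δ_1 - Δ_0) = -48
  1·M_1 + 4·M_2 + 1·M_3 = 6(Δ_2 - Δ_1) = 24
Natural end conditions: M_0 = M_3 = 0.
Solving the tridiagonal system: M_0 = 0, M_1 = -72/5, M_2 = 48/5, M_3 = 0.
On [-1, 0], S(x) = 3 + 32/5·(x + 1) + 0·(x + 1)² - 12/5·(x + 1)³.
With (x + 1) = 2/3: S(-1/3) = 59/9.

6.5556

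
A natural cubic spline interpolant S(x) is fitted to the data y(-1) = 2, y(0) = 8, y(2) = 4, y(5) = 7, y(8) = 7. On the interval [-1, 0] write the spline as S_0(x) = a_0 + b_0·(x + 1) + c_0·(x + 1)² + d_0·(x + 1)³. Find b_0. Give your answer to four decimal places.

7.5631

Let σ_i = S''(x_i). Step sizes h_i = 1, 2, 3, 3; slopes of the chords Δ_i = (y_(i+1) - y_i)/h_i = 6, -2, 1, 0.
  1·σ_0 + 6·σ_1 + 2·σ_2 = 6(Δ_1 - Δ_0) = -48
  2·σ_1 + 10·σ_2 + 3·σ_3 = 6(Δ_2 - Δ_1) = 18
  3·σ_2 + 12·σ_3 + 3·σ_4 = 6(Δ_3 - Δ_2) = -6
Natural end conditions: σ_0 = σ_4 = 0.
Forward elimination and back-substitution give σ_0 = 0, σ_1 = -966/103, σ_2 = 426/103, σ_3 = -158/103, σ_4 = 0.
On [-1, 0], with S_0(x) = a_0 + b_0·(x + 1) + c_0·(x + 1)² + d_0·(x + 1)³: c_0 = σ_0/2 = 0, d_0 = (σ_1 - σ_0)/(6h_0) = -161/103, b_0 = Δ_0 - h_0(2σ_0 + σ_1)/6 = 779/103.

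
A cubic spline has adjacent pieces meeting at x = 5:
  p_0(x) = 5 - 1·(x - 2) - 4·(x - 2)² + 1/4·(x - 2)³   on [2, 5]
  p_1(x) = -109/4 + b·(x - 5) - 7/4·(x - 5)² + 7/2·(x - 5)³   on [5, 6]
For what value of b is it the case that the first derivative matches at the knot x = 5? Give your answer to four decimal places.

-18.2500

p_0'(x) = -1 - 8·(x - 2) + 3/4·(x - 2)², so p_0'(5) = -73/4. On the right, p_1'(5) = b, so b = -73/4.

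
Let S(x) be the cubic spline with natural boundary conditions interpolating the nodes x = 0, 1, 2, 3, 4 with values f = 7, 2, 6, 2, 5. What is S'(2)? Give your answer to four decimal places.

With M_i denoting the second derivative at x_i, h_i = 1, 1, 1, 1, and Δ_i = (y_(i+1) − y_i)/h_i = -5, 4, -4, 3:
  1·M_0 + 4·M_1 + 1·M_2 = 6(Δ_1 - Δ_0) = 54
  1·M_1 + 4·M_2 + 1·M_3 = 6(Δ_2 - Δ_1) = -48
  1·M_2 + 4·M_3 + 1·M_4 = 6(Δ_3 - Δ_2) = 42
Natural end conditions: M_0 = M_4 = 0.
Solving the tridiagonal system: M_0 = 0, M_1 = 261/14, M_2 = -144/7, M_3 = 219/14, M_4 = 0.
On [2, 3], S'(x) = b_2 + 2c_2·(x - 2) + 3d_2·(x - 2)² with b_2 = Δ_2 - h_2(2M_2 + M_3)/6 = 1/4, c_2 = M_2/2 = -72/7, d_2 = (M_3 - M_2)/(6h_2) = 169/28. So S'(2) = 1/4.

0.2500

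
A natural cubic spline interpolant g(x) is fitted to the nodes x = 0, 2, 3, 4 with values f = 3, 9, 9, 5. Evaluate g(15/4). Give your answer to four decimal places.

With M_i denoting the second derivative at x_i, h_i = 2, 1, 1, and Δ_i = (y_(i+1) − y_i)/h_i = 3, 0, -4:
  2·M_0 + 6·M_1 + 1·M_2 = 6(Δ_1 - Δ_0) = -18
  1·M_1 + 4·M_2 + 1·M_3 = 6(Δ_2 - Δ_1) = -24
Natural end conditions: M_0 = M_3 = 0.
Forward elimination and back-substitution give M_0 = 0, M_1 = -48/23, M_2 = -126/23, M_3 = 0.
On [3, 4], g(x) = 9 - 50/23·(x - 3) - 63/23·(x - 3)² + 21/23·(x - 3)³.
With (x - 3) = 3/4: g(15/4) = 9147/1472.

6.2140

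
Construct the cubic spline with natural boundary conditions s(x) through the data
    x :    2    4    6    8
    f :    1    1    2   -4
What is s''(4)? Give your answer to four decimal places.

Put σ_i = s'' at the i-th knot. Here h = (2, 2, 2) and Δ = (0, 1/2, -3), so the interior equations h_(i-1)·σ_(i-1) + 2(h_(i-1)+h_i)·σ_i + h_i·σ_(i+1) = 6(Δ_i − Δ_(i-1)) read
  2·σ_0 + 8·σ_1 + 2·σ_2 = 6(Δ_1 - Δ_0) = 3
  2·σ_1 + 8·σ_2 + 2·σ_3 = 6(Δ_2 - Δ_1) = -21
Natural end conditions: σ_0 = σ_3 = 0.
Solving the tridiagonal system: σ_0 = 0, σ_1 = 11/10, σ_2 = -29/10, σ_3 = 0.

1.1000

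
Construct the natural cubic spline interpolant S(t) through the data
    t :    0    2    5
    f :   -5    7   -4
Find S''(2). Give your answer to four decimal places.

Put m_i = S'' at the i-th knot. Here h = (2, 3) and Δ = (6, -11/3), so the interior equations h_(i-1)·m_(i-1) + 2(h_(i-1)+h_i)·m_i + h_i·m_(i+1) = 6(Δ_i − Δ_(i-1)) read
  2·m_0 + 10·m_1 + 3·m_2 = 6(Δ_1 - Δ_0) = -58
Natural end conditions: m_0 = m_2 = 0.
Forward elimination and back-substitution give m_0 = 0, m_1 = -29/5, m_2 = 0.

-5.8000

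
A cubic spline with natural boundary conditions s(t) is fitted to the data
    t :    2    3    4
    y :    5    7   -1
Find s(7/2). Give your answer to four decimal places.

3.9375

Write M_i for s''(x_i). With h_i = 1, 1 and divided differences Δ_i = 2, -8, the continuity of s' gives the tridiagonal system
  1·M_0 + 4·M_1 + 1·M_2 = 6(Δ_1 - Δ_0) = -60
Natural end conditions: M_0 = M_2 = 0.
Forward elimination and back-substitution give M_0 = 0, M_1 = -15, M_2 = 0.
On [3, 4], s(t) = 7 - 3·(t - 3) - 15/2·(t - 3)² + 5/2·(t - 3)³.
With (t - 3) = 1/2: s(7/2) = 63/16.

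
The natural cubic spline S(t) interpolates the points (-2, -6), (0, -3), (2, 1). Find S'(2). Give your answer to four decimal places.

2.1250

Let m_i = S''(x_i). Step sizes h_i = 2, 2; slopes of the chords Δ_i = (y_(i+1) - y_i)/h_i = 3/2, 2.
  2·m_0 + 8·m_1 + 2·m_2 = 6(Δ_1 - Δ_0) = 3
Natural end conditions: m_0 = m_2 = 0.
Solving: m_0 = 0, m_1 = 3/8, m_2 = 0.
On [0, 2], S'(t) = b_1 + 2c_1·t + 3d_1·t² with b_1 = Δ_1 - h_1(2m_1 + m_2)/6 = 7/4, c_1 = m_1/2 = 3/16, d_1 = (m_2 - m_1)/(6h_1) = -1/32. So S'(2) = 17/8.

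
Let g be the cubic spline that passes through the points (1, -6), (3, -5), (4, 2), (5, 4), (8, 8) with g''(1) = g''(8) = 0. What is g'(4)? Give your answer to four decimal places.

5.1170

With M_i denoting the second derivative at x_i, h_i = 2, 1, 1, 3, and Δ_i = (y_(i+1) − y_i)/h_i = 1/2, 7, 2, 4/3:
  2·M_0 + 6·M_1 + 1·M_2 = 6(Δ_1 - Δ_0) = 39
  1·M_1 + 4·M_2 + 1·M_3 = 6(Δ_2 - Δ_1) = -30
  1·M_2 + 8·M_3 + 3·M_4 = 6(Δ_3 - Δ_2) = -4
Natural end conditions: M_0 = M_4 = 0.
Solving the tridiagonal system: M_0 = 0, M_1 = 1445/178, M_2 = -864/89, M_3 = 127/178, M_4 = 0.
On [4, 5], g'(t) = b_2 + 2c_2·(t - 4) + 3d_2·(t - 4)² with b_2 = Δ_2 - h_2(2M_2 + M_3)/6 = 5465/1068, c_2 = M_2/2 = -432/89, d_2 = (M_3 - M_2)/(6h_2) = 1855/1068. So g'(4) = 5465/1068.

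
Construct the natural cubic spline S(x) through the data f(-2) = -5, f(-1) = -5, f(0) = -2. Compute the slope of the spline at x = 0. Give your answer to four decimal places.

Put M_i = S'' at the i-th knot. Here h = (1, 1) and Δ = (0, 3), so the interior equations h_(i-1)·M_(i-1) + 2(h_(i-1)+h_i)·M_i + h_i·M_(i+1) = 6(Δ_i − Δ_(i-1)) read
  1·M_0 + 4·M_1 + 1·M_2 = 6(Δ_1 - Δ_0) = 18
Natural end conditions: M_0 = M_2 = 0.
Solving the tridiagonal system: M_0 = 0, M_1 = 9/2, M_2 = 0.
On [-1, 0], S'(x) = b_1 + 2c_1·(x + 1) + 3d_1·(x + 1)² with b_1 = Δ_1 - h_1(2M_1 + M_2)/6 = 3/2, c_1 = M_1/2 = 9/4, d_1 = (M_2 - M_1)/(6h_1) = -3/4. So S'(0) = 15/4.

3.7500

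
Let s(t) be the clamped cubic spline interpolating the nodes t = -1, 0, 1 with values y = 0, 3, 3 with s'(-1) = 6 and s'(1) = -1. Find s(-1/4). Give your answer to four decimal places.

2.6719

Put σ_i = s'' at the i-th knot. Here h = (1, 1) and Δ = (3, 0), so the interior equations h_(i-1)·σ_(i-1) + 2(h_(i-1)+h_i)·σ_i + h_i·σ_(i+1) = 6(Δ_i − Δ_(i-1)) read
  1·σ_0 + 4·σ_1 + 1·σ_2 = 6(Δ_1 - Δ_0) = -18
Clamped end conditions give two more equations: 2h_0·σ_0 + h_0·σ_1 = 6(Δ_0 - s'(-1)) = -18 and h_1·σ_1 + 2h_1·σ_2 = 6(s'(1) - Δ_1) = -6.
Solving: σ_0 = -8, σ_1 = -2, σ_2 = -2.
On [-1, 0], s(t) = 0 + 6·(t + 1) - 4·(t + 1)² + 1·(t + 1)³.
With (t + 1) = 3/4: s(-1/4) = 171/64.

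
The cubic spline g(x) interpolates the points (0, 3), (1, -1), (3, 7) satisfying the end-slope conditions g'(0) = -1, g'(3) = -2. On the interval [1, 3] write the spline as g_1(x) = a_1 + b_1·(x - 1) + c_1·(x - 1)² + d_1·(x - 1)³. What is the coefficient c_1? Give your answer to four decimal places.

8.3333

Let m_i = g''(x_i). Step sizes h_i = 1, 2; slopes of the chords Δ_i = (y_(i+1) - y_i)/h_i = -4, 4.
  1·m_0 + 6·m_1 + 2·m_2 = 6(Δ_1 - Δ_0) = 48
Clamped end conditions give two more equations: 2h_0·m_0 + h_0·m_1 = 6(Δ_0 - g'(0)) = -18 and h_1·m_1 + 2h_1·m_2 = 6(g'(3) - Δ_1) = -36.
Hence m_0 = -52/3, m_1 = 50/3, m_2 = -52/3.
On [1, 3], with g_1(x) = a_1 + b_1·(x - 1) + c_1·(x - 1)² + d_1·(x - 1)³: c_1 = m_1/2 = 25/3, d_1 = (m_2 - m_1)/(6h_1) = -17/6, b_1 = Δ_1 - h_1(2m_1 + m_2)/6 = -4/3.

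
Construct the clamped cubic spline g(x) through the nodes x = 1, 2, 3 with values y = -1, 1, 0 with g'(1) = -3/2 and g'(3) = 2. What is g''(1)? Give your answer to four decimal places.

16.7500

Put m_i = g'' at the i-th knot. Here h = (1, 1) and Δ = (2, -1), so the interior equations h_(i-1)·m_(i-1) + 2(h_(i-1)+h_i)·m_i + h_i·m_(i+1) = 6(Δ_i − Δ_(i-1)) read
  1·m_0 + 4·m_1 + 1·m_2 = 6(Δ_1 - Δ_0) = -18
Clamped end conditions give two more equations: 2h_0·m_0 + h_0·m_1 = 6(Δ_0 - g'(1)) = 21 and h_1·m_1 + 2h_1·m_2 = 6(g'(3) - Δ_1) = 18.
Solving the tridiagonal system: m_0 = 67/4, m_1 = -25/2, m_2 = 61/4.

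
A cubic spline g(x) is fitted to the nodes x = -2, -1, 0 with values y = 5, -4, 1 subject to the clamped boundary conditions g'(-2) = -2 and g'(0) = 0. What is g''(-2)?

Let M_i = g''(x_i). Step sizes h_i = 1, 1; slopes of the chords Δ_i = (y_(i+1) - y_i)/h_i = -9, 5.
  1·M_0 + 4·M_1 + 1·M_2 = 6(Δ_1 - Δ_0) = 84
Clamped end conditions give two more equations: 2h_0·M_0 + h_0·M_1 = 6(Δ_0 - g'(-2)) = -42 and h_1·M_1 + 2h_1·M_2 = 6(g'(0) - Δ_1) = -30.
Solving the tridiagonal system: M_0 = -41, M_1 = 40, M_2 = -35.

-41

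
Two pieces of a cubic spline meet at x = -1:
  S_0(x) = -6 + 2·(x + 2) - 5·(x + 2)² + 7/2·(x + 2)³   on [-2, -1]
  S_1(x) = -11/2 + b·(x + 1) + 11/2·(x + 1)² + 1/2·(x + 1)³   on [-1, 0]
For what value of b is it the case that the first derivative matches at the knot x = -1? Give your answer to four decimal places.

S_0'(x) = 2 - 10·(x + 2) + 21/2·(x + 2)², so S_0'(-1) = 5/2. On the right, S_1'(-1) = b, so b = 5/2.

2.5000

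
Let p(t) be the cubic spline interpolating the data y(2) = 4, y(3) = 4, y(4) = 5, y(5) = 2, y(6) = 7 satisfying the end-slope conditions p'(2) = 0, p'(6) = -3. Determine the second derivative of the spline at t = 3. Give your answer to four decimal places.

5.5714

Write M_i for p''(x_i). With h_i = 1, 1, 1, 1 and divided differences Δ_i = 0, 1, -3, 5, the continuity of p' gives the tridiagonal system
  1·M_0 + 4·M_1 + 1·M_2 = 6(Δ_1 - Δ_0) = 6
  1·M_1 + 4·M_2 + 1·M_3 = 6(Δ_2 - Δ_1) = -24
  1·M_2 + 4·M_3 + 1·M_4 = 6(Δ_3 - Δ_2) = 48
Clamped end conditions give two more equations: 2h_0·M_0 + h_0·M_1 = 6(Δ_0 - p'(2)) = 0 and h_3·M_3 + 2h_3·M_4 = 6(p'(6) - Δ_3) = -48.
Solving the tridiagonal system: M_0 = -39/14, M_1 = 39/7, M_2 = -27/2, M_3 = 171/7, M_4 = -507/14.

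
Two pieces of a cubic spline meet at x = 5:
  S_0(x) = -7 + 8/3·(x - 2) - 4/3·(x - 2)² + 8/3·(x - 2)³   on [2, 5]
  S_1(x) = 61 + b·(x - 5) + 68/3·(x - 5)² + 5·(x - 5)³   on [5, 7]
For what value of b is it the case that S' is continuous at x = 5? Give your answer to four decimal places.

S_0'(x) = 8/3 - 8/3·(x - 2) + 8·(x - 2)², so S_0'(5) = 200/3. On the right, S_1'(5) = b, so b = 200/3.

66.6667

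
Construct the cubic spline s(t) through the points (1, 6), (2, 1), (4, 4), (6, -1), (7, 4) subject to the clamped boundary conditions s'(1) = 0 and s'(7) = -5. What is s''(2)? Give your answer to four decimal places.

Let M_i = s''(x_i). Step sizes h_i = 1, 2, 2, 1; slopes of the chords Δ_i = (y_(i+1) - y_i)/h_i = -5, 3/2, -5/2, 5.
  1·M_0 + 6·M_1 + 2·M_2 = 6(Δ_1 - Δ_0) = 39
  2·M_1 + 8·M_2 + 2·M_3 = 6(Δ_2 - Δ_1) = -24
  2·M_2 + 6·M_3 + 1·M_4 = 6(Δ_3 - Δ_2) = 45
Clamped end conditions give two more equations: 2h_0·M_0 + h_0·M_1 = 6(Δ_0 - s'(1)) = -30 and h_3·M_3 + 2h_3·M_4 = 6(s'(7) - Δ_3) = -60.
Forward elimination and back-substitution give M_0 = -722/33, M_1 = 454/33, M_2 = -65/6, M_3 = 580/33, M_4 = -1280/33.

13.7576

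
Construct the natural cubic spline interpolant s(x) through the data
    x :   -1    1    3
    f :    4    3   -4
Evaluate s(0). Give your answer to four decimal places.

Let M_i = s''(x_i). Step sizes h_i = 2, 2; slopes of the chords Δ_i = (y_(i+1) - y_i)/h_i = -1/2, -7/2.
  2·M_0 + 8·M_1 + 2·M_2 = 6(Δ_1 - Δ_0) = -18
Natural end conditions: M_0 = M_2 = 0.
Solving: M_0 = 0, M_1 = -9/4, M_2 = 0.
On [-1, 1], s(x) = 4 + 1/4·(x + 1) + 0·(x + 1)² - 3/16·(x + 1)³.
With (x + 1) = 1: s(0) = 65/16.

4.0625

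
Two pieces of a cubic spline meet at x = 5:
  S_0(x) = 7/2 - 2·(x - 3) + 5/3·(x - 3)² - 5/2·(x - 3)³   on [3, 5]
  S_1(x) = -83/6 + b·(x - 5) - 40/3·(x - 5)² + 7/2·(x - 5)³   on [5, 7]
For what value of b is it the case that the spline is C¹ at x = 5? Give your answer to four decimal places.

-25.3333

S_0'(x) = -2 + 10/3·(x - 3) - 15/2·(x - 3)², so S_0'(5) = -76/3. On the right, S_1'(5) = b, so b = -76/3.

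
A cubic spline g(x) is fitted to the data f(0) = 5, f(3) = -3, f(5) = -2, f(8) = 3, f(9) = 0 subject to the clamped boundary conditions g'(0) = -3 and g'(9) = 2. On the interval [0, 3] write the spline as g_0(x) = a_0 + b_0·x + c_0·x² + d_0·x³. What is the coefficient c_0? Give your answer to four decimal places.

-0.2218

Let M_i = g''(x_i). Step sizes h_i = 3, 2, 3, 1; slopes of the chords Δ_i = (y_(i+1) - y_i)/h_i = -8/3, 1/2, 5/3, -3.
  3·M_0 + 10·M_1 + 2·M_2 = 6(Δ_1 - Δ_0) = 19
  2·M_1 + 10·M_2 + 3·M_3 = 6(Δ_2 - Δ_1) = 7
  3·M_2 + 8·M_3 + 1·M_4 = 6(Δ_3 - Δ_2) = -28
Clamped end conditions give two more equations: 2h_0·M_0 + h_0·M_1 = 6(Δ_0 - g'(0)) = 2 and h_3·M_3 + 2h_3·M_4 = 6(g'(9) - Δ_3) = 30.
Solving the tridiagonal system: M_0 = -157/354, M_1 = 275/177, M_2 = 1697/708, M_3 = -2369/354, M_4 = 12989/708.
On [0, 3], with g_0(x) = a_0 + b_0·x + c_0·x² + d_0·x³: c_0 = M_0/2 = -157/708, d_0 = (M_1 - M_0)/(6h_0) = 707/6372, b_0 = Δ_0 - h_0(2M_0 + M_1)/6 = -3.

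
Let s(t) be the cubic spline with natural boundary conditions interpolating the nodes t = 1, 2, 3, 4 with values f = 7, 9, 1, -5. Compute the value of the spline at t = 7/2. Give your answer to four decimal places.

-2.4500

With M_i denoting the second derivative at x_i, h_i = 1, 1, 1, and Δ_i = (y_(i+1) − y_i)/h_i = 2, -8, -6:
  1·M_0 + 4·M_1 + 1·M_2 = 6(Δ_1 - Δ_0) = -60
  1·M_1 + 4·M_2 + 1·M_3 = 6(Δ_2 - Δ_1) = 12
Natural end conditions: M_0 = M_3 = 0.
Hence M_0 = 0, M_1 = -84/5, M_2 = 36/5, M_3 = 0.
On [3, 4], s(t) = 1 - 42/5·(t - 3) + 18/5·(t - 3)² - 6/5·(t - 3)³.
With (t - 3) = 1/2: s(7/2) = -49/20.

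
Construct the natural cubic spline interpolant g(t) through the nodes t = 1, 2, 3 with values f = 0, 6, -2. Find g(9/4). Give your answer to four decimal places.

5.1484

With M_i denoting the second derivative at x_i, h_i = 1, 1, and Δ_i = (y_(i+1) − y_i)/h_i = 6, -8:
  1·M_0 + 4·M_1 + 1·M_2 = 6(Δ_1 - Δ_0) = -84
Natural end conditions: M_0 = M_2 = 0.
Solving the tridiagonal system: M_0 = 0, M_1 = -21, M_2 = 0.
On [2, 3], g(t) = 6 - 1·(t - 2) - 21/2·(t - 2)² + 7/2·(t - 2)³.
With (t - 2) = 1/4: g(9/4) = 659/128.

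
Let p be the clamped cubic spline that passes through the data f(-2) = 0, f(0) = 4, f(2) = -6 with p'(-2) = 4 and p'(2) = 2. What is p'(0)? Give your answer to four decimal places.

Put M_i = p'' at the i-th knot. Here h = (2, 2) and Δ = (2, -5), so the interior equations h_(i-1)·M_(i-1) + 2(h_(i-1)+h_i)·M_i + h_i·M_(i+1) = 6(Δ_i − Δ_(i-1)) read
  2·M_0 + 8·M_1 + 2·M_2 = 6(Δ_1 - Δ_0) = -42
Clamped end conditions give two more equations: 2h_0·M_0 + h_0·M_1 = 6(Δ_0 - p'(-2)) = -12 and h_1·M_1 + 2h_1·M_2 = 6(p'(2) - Δ_1) = 42.
Solving: M_0 = 7/4, M_1 = -19/2, M_2 = 61/4.
On [0, 2], p'(x) = b_1 + 2c_1·x + 3d_1·x² with b_1 = Δ_1 - h_1(2M_1 + M_2)/6 = -15/4, c_1 = M_1/2 = -19/4, d_1 = (M_2 - M_1)/(6h_1) = 33/16. So p'(0) = -15/4.

-3.7500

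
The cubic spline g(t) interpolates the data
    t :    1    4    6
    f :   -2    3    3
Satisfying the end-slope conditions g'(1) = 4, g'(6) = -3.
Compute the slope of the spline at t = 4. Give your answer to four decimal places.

Write m_i for g''(x_i). With h_i = 3, 2 and divided differences Δ_i = 5/3, 0, the continuity of g' gives the tridiagonal system
  3·m_0 + 10·m_1 + 2·m_2 = 6(Δ_1 - Δ_0) = -10
Clamped end conditions give two more equations: 2h_0·m_0 + h_0·m_1 = 6(Δ_0 - g'(1)) = -14 and h_1·m_1 + 2h_1·m_2 = 6(g'(6) - Δ_1) = -18.
Hence m_0 = -41/15, m_1 = 4/5, m_2 = -49/10.
On [4, 6], g'(t) = b_1 + 2c_1·(t - 4) + 3d_1·(t - 4)² with b_1 = Δ_1 - h_1(2m_1 + m_2)/6 = 11/10, c_1 = m_1/2 = 2/5, d_1 = (m_2 - m_1)/(6h_1) = -19/40. So g'(4) = 11/10.

1.1000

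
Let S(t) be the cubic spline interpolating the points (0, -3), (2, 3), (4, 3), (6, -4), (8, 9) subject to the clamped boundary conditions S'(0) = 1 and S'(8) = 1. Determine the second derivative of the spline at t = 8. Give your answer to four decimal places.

Let M_i = S''(x_i). Step sizes h_i = 2, 2, 2, 2; slopes of the chords Δ_i = (y_(i+1) - y_i)/h_i = 3, 0, -7/2, 13/2.
  2·M_0 + 8·M_1 + 2·M_2 = 6(Δ_1 - Δ_0) = -18
  2·M_1 + 8·M_2 + 2·M_3 = 6(Δ_2 - Δ_1) = -21
  2·M_2 + 8·M_3 + 2·M_4 = 6(Δ_3 - Δ_2) = 60
Clamped end conditions give two more equations: 2h_0·M_0 + h_0·M_1 = 6(Δ_0 - S'(0)) = 12 and h_3·M_3 + 2h_3·M_4 = 6(S'(8) - Δ_3) = -33.
Hence M_0 = 111/28, M_1 = -27/14, M_2 = -21/4, M_3 = 87/7, M_4 = -405/28.

-14.4643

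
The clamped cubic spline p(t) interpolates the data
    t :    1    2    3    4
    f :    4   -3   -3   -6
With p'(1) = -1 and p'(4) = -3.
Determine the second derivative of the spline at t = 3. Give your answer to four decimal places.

With m_i denoting the second derivative at x_i, h_i = 1, 1, 1, and Δ_i = (y_(i+1) − y_i)/h_i = -7, 0, -3:
  1·m_0 + 4·m_1 + 1·m_2 = 6(Δ_1 - Δ_0) = 42
  1·m_1 + 4·m_2 + 1·m_3 = 6(Δ_2 - Δ_1) = -18
Clamped end conditions give two more equations: 2h_0·m_0 + h_0·m_1 = 6(Δ_0 - p'(1)) = -36 and h_2·m_2 + 2h_2·m_3 = 6(p'(4) - Δ_2) = 0.
Forward elimination and back-substitution give m_0 = -422/15, m_1 = 304/15, m_2 = -164/15, m_3 = 82/15.

-10.9333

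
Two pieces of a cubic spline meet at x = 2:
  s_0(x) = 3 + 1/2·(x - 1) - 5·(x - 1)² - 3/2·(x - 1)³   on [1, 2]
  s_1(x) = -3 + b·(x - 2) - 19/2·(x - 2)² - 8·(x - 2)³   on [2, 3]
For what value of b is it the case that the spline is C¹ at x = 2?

-14

s_0'(x) = 1/2 - 10·(x - 1) - 9/2·(x - 1)², so s_0'(2) = -14. On the right, s_1'(2) = b, so b = -14.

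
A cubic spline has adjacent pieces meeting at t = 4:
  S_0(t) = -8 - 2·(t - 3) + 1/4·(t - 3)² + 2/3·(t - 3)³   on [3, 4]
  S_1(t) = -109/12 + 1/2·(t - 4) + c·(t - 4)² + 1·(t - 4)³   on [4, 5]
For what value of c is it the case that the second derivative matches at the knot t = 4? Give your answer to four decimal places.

2.2500

S_0''(t) = 1/2 + 4·(t - 3), so S_0''(4) = 9/2. On the right, S_1''(4) = 2c, so c = 9/4.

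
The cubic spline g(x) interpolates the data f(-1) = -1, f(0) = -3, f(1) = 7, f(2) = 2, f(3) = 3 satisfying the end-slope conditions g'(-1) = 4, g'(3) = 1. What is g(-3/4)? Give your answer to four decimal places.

-0.9400

Put m_i = g'' at the i-th knot. Here h = (1, 1, 1, 1) and Δ = (-2, 10, -5, 1), so the interior equations h_(i-1)·m_(i-1) + 2(h_(i-1)+h_i)·m_i + h_i·m_(i+1) = 6(Δ_i − Δ_(i-1)) read
  1·m_0 + 4·m_1 + 1·m_2 = 6(Δ_1 - Δ_0) = 72
  1·m_1 + 4·m_2 + 1·m_3 = 6(Δ_2 - Δ_1) = -90
  1·m_2 + 4·m_3 + 1·m_4 = 6(Δ_3 - Δ_2) = 36
Clamped end conditions give two more equations: 2h_0·m_0 + h_0·m_1 = 6(Δ_0 - g'(-1)) = -36 and h_3·m_3 + 2h_3·m_4 = 6(g'(3) - Δ_3) = 0.
Solving the tridiagonal system: m_0 = -1011/28, m_1 = 507/14, m_2 = -147/4, m_3 = 291/14, m_4 = -291/28.
On [-1, 0], g(x) = -1 + 4·(x + 1) - 1011/56·(x + 1)² + 675/56·(x + 1)³.
With (x + 1) = 1/4: g(-3/4) = -3369/3584.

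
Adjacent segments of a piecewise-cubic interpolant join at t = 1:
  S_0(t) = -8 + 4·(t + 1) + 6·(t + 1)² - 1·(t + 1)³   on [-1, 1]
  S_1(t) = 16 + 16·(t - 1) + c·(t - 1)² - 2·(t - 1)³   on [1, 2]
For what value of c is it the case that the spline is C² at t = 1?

0

S_0''(t) = 12 - 6·(t + 1), so S_0''(1) = 0. On the right, S_1''(1) = 2c, so c = 0.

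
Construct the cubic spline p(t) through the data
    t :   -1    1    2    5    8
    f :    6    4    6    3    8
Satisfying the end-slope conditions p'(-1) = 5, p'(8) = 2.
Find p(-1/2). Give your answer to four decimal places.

Write M_i for p''(x_i). With h_i = 2, 1, 3, 3 and divided differences Δ_i = -1, 2, -1, 5/3, the continuity of p' gives the tridiagonal system
  2·M_0 + 6·M_1 + 1·M_2 = 6(Δ_1 - Δ_0) = 18
  1·M_1 + 8·M_2 + 3·M_3 = 6(Δ_2 - Δ_1) = -18
  3·M_2 + 12·M_3 + 3·M_4 = 6(Δ_3 - Δ_2) = 16
Clamped end conditions give two more equations: 2h_0·M_0 + h_0·M_1 = 6(Δ_0 - p'(-1)) = -36 and h_3·M_3 + 2h_3·M_4 = 6(p'(8) - Δ_3) = 2.
Hence M_0 = -1055/81, M_1 = 652/81, M_2 = -344/81, M_3 = 214/81, M_4 = -80/81.
On [-1, 1], p(t) = 6 + 5·(t + 1) - 1055/162·(t + 1)² + 569/324·(t + 1)³.
With (t + 1) = 1/2: p(-1/2) = 6127/864.

7.0914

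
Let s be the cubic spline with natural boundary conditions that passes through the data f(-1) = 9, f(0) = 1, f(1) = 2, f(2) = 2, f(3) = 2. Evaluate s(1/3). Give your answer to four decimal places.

Let σ_i = s''(x_i). Step sizes h_i = 1, 1, 1, 1; slopes of the chords Δ_i = (y_(i+1) - y_i)/h_i = -8, 1, 0, 0.
  1·σ_0 + 4·σ_1 + 1·σ_2 = 6(Δ_1 - Δ_0) = 54
  1·σ_1 + 4·σ_2 + 1·σ_3 = 6(Δ_2 - Δ_1) = -6
  1·σ_2 + 4·σ_3 + 1·σ_4 = 6(Δ_3 - Δ_2) = 0
Natural end conditions: σ_0 = σ_4 = 0.
Forward elimination and back-substitution give σ_0 = 0, σ_1 = 417/28, σ_2 = -39/7, σ_3 = 39/28, σ_4 = 0.
On [0, 1], s(x) = 1 - 85/28·x + 417/56·x² - 191/56·x³.
With x = 1/3: s(1/3) = 521/756.

0.6892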